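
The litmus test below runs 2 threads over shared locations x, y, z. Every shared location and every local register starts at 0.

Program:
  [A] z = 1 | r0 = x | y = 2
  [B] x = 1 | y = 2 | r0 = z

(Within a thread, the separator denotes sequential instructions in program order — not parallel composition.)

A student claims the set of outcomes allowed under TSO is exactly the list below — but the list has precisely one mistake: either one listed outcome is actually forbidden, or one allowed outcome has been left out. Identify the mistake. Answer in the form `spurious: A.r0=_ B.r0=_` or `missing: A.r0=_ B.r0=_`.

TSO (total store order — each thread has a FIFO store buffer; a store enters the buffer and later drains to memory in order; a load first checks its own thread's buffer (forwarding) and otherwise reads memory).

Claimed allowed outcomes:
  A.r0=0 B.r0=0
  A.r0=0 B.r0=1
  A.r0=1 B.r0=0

missing: A.r0=1 B.r0=1

outcome vector order: (A.r0,B.r0)
TSO (4): 00 01 10 11
TSO∖claimed = {11}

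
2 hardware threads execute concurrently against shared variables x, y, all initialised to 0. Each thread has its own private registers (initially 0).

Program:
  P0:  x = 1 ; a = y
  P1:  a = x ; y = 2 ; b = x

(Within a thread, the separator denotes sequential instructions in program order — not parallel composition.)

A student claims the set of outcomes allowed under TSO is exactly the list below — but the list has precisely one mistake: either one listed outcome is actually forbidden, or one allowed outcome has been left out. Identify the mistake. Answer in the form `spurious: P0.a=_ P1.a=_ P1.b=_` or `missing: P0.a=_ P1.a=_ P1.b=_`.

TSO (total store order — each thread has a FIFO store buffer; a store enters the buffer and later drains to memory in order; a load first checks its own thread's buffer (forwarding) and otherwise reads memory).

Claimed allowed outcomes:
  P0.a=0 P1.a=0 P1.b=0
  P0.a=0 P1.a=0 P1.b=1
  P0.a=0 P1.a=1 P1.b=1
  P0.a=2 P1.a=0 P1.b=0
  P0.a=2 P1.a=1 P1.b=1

missing: P0.a=2 P1.a=0 P1.b=1

outcome vector order: (P0.a,P1.a,P1.b)
[TSO] allowed = {<0 0 0>, <0 0 1>, <0 1 1>, <2 0 0>, <2 0 1>, <2 1 1>}
TSO∖claimed = {<2 0 1>}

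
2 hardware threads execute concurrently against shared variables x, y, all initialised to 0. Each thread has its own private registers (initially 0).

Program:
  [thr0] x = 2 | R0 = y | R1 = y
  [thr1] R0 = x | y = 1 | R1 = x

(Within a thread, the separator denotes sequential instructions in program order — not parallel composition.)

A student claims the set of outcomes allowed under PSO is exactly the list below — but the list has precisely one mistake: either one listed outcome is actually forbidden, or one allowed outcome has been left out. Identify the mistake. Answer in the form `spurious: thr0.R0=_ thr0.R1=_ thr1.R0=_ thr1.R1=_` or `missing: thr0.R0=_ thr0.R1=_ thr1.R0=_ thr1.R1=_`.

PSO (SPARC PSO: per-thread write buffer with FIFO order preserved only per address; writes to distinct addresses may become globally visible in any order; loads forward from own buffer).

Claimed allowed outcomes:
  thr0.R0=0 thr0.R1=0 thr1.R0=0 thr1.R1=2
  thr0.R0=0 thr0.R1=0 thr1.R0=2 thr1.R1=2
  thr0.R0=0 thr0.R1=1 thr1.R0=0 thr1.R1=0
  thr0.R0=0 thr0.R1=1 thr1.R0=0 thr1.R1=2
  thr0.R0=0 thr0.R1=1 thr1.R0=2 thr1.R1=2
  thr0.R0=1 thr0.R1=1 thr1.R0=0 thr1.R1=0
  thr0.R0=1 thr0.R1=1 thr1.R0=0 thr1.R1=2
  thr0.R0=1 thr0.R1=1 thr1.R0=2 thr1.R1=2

missing: thr0.R0=0 thr0.R1=0 thr1.R0=0 thr1.R1=0

outcome vector order: (thr0.R0,thr0.R1,thr1.R0,thr1.R1)
PSO: 9 outcomes — {0000, 0002, 0022, 0100, 0102, 0122, 1100, 1102, 1122}
PSO∖claimed = {0000}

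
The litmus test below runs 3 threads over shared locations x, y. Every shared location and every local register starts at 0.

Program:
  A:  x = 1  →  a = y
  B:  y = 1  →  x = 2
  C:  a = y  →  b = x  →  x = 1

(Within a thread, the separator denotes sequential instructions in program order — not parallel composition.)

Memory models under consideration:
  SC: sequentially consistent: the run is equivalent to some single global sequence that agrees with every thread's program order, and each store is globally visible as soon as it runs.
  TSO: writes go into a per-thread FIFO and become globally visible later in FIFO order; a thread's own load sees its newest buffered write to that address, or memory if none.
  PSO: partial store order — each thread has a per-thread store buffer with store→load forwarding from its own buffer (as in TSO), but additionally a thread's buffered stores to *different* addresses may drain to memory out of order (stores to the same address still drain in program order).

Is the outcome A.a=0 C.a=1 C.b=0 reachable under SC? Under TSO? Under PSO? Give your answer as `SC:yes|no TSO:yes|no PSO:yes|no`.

outcome vector order: (A.a,C.a,C.b)
SC (11): 000; 001; 002; 011; 012; 100; 101; 102; 110; 111; 112
TSO (12): 000; 001; 002; 010; 011; 012; 100; 101; 102; 110; 111; 112
PSO (12): 000; 001; 002; 010; 011; 012; 100; 101; 102; 110; 111; 112
target 010 ∈ {TSO,PSO}

SC:no TSO:yes PSO:yes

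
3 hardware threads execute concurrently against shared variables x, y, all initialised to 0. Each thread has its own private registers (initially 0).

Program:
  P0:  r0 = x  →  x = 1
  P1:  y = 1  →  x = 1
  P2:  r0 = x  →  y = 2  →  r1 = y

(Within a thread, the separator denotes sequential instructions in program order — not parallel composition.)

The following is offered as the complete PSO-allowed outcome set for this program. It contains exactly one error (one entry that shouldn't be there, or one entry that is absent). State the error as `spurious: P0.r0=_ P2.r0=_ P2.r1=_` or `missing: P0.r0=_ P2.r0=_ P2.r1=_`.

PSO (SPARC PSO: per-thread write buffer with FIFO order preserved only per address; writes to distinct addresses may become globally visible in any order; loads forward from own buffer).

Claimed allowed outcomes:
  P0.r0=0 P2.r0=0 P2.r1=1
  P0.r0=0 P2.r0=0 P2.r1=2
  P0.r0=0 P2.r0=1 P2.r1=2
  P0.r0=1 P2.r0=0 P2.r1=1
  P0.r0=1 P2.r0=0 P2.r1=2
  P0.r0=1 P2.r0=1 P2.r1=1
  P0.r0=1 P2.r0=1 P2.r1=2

missing: P0.r0=0 P2.r0=1 P2.r1=1

outcome vector order: (P0.r0,P2.r0,P2.r1)
PSO (8): 001; 002; 011; 012; 101; 102; 111; 112
PSO∖claimed = {011}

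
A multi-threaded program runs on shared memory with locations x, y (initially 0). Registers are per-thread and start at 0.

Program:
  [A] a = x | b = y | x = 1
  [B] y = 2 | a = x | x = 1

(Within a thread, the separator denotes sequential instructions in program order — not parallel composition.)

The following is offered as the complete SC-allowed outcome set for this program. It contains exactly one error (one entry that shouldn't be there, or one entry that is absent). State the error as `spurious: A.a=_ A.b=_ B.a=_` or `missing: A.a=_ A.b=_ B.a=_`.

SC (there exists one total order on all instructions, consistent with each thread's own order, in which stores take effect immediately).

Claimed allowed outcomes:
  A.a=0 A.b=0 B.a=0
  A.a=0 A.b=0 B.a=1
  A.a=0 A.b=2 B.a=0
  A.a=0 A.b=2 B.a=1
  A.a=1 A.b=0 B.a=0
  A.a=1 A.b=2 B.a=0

spurious: A.a=1 A.b=0 B.a=0

outcome vector order: (A.a,A.b,B.a)
under SC → 0/0/0 0/0/1 0/2/0 0/2/1 1/2/0
claimed∖SC = {1/0/0}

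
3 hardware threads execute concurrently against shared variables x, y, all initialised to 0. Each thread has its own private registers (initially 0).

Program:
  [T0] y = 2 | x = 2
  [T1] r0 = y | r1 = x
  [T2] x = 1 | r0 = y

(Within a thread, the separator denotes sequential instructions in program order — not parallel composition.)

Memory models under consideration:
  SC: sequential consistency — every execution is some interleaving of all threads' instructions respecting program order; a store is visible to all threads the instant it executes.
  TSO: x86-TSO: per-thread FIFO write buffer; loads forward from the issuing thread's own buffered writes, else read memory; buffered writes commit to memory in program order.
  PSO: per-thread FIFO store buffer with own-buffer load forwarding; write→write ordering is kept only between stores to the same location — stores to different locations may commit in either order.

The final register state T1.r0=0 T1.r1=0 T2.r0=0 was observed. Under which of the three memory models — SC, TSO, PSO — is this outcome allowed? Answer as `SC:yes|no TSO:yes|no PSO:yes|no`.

outcome vector order: (T1.r0,T1.r1,T2.r0)
SC: 11 outcomes — {0/0/0; 0/0/2; 0/1/0; 0/1/2; 0/2/0; 0/2/2; 2/0/2; 2/1/0; 2/1/2; 2/2/0; 2/2/2}
TSO: 12 outcomes — {0/0/0; 0/0/2; 0/1/0; 0/1/2; 0/2/0; 0/2/2; 2/0/0; 2/0/2; 2/1/0; 2/1/2; 2/2/0; 2/2/2}
PSO: 12 outcomes — {0/0/0; 0/0/2; 0/1/0; 0/1/2; 0/2/0; 0/2/2; 2/0/0; 2/0/2; 2/1/0; 2/1/2; 2/2/0; 2/2/2}
target 0/0/0 ∈ {SC,TSO,PSO}

SC:yes TSO:yes PSO:yes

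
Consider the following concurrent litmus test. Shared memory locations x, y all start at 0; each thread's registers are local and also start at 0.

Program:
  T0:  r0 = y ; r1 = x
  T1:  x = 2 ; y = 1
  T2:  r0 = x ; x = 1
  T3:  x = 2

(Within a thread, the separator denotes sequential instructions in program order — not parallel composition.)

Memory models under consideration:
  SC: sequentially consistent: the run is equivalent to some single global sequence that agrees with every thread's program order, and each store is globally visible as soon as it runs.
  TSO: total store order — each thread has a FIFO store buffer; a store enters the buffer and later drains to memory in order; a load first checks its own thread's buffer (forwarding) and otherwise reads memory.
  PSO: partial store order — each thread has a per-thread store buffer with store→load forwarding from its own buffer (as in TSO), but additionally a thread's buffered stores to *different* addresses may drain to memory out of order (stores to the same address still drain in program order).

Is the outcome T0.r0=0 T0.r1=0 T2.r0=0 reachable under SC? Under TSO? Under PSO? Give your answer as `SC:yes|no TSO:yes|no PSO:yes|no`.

SC:yes TSO:yes PSO:yes

outcome vector order: (T0.r0,T0.r1,T2.r0)
SC: 10 outcomes — {000 002 010 012 020 022 110 112 120 122}
TSO: 10 outcomes — {000 002 010 012 020 022 110 112 120 122}
PSO: 12 outcomes — {000 002 010 012 020 022 100 102 110 112 120 122}
target 000 ∈ {SC,TSO,PSO}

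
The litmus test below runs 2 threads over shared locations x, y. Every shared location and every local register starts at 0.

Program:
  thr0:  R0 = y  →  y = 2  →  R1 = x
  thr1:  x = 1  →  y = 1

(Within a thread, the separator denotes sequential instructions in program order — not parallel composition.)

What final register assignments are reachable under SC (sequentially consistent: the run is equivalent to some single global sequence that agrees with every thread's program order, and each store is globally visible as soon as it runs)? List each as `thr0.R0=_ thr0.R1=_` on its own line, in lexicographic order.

thr0.R0=0 thr0.R1=0
thr0.R0=0 thr0.R1=1
thr0.R0=1 thr0.R1=1

outcome vector order: (thr0.R0,thr0.R1)
|SC outcomes| = 3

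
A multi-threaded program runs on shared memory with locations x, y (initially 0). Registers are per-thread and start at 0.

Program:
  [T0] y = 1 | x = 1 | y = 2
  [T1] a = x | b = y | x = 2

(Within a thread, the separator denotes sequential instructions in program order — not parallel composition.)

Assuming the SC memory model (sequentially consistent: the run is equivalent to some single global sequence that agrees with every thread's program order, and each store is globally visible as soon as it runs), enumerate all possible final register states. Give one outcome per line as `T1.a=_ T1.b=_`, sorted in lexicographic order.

T1.a=0 T1.b=0
T1.a=0 T1.b=1
T1.a=0 T1.b=2
T1.a=1 T1.b=1
T1.a=1 T1.b=2

outcome vector order: (T1.a,T1.b)
|SC outcomes| = 5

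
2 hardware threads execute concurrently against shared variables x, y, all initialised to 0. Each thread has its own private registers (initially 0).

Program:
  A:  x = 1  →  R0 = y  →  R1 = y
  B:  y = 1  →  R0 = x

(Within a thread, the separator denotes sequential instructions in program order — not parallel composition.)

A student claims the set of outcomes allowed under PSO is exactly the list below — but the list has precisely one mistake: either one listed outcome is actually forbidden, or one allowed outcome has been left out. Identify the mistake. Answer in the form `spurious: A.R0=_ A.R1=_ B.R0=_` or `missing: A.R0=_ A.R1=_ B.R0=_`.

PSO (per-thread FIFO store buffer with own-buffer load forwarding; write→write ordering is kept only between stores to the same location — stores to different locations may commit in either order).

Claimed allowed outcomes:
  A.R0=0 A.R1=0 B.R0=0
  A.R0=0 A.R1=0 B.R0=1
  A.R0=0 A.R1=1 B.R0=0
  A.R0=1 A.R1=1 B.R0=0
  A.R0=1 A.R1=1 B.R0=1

missing: A.R0=0 A.R1=1 B.R0=1

outcome vector order: (A.R0,A.R1,B.R0)
under PSO → <0 0 0> <0 0 1> <0 1 0> <0 1 1> <1 1 0> <1 1 1>
PSO∖claimed = {<0 1 1>}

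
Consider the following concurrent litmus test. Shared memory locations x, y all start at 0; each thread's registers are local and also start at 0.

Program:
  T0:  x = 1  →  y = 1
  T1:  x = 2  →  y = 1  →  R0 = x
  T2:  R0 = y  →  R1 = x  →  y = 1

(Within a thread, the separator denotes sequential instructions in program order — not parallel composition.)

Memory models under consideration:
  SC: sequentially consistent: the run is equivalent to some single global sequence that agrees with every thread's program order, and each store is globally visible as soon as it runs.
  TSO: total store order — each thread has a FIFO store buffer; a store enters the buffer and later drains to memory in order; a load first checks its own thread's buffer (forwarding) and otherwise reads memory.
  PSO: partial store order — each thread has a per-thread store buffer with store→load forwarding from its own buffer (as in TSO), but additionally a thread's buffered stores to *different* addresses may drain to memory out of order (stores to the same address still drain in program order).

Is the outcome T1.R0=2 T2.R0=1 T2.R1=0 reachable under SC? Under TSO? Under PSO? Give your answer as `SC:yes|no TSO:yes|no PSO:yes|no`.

outcome vector order: (T1.R0,T2.R0,T2.R1)
[SC] allowed = {100; 101; 102; 111; 112; 200; 201; 202; 211; 212}
[TSO] allowed = {100; 101; 102; 111; 112; 200; 201; 202; 211; 212}
[PSO] allowed = {100; 101; 102; 110; 111; 112; 200; 201; 202; 210; 211; 212}
target 210 ∈ {PSO}

SC:no TSO:no PSO:yes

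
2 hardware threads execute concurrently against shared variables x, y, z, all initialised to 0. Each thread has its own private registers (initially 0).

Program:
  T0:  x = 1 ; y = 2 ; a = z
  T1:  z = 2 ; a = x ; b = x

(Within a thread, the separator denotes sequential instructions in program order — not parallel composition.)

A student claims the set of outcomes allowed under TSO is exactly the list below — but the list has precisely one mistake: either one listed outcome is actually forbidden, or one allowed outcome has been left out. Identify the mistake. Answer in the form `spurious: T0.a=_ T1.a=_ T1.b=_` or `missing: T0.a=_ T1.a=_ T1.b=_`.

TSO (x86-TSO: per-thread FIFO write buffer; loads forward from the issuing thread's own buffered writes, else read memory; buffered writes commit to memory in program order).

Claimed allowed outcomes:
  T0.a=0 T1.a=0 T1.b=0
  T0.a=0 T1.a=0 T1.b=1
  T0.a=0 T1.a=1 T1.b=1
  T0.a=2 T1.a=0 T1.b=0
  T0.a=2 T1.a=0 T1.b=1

outcome vector order: (T0.a,T1.a,T1.b)
TSO (6): <0 0 0>; <0 0 1>; <0 1 1>; <2 0 0>; <2 0 1>; <2 1 1>
TSO∖claimed = {<2 1 1>}

missing: T0.a=2 T1.a=1 T1.b=1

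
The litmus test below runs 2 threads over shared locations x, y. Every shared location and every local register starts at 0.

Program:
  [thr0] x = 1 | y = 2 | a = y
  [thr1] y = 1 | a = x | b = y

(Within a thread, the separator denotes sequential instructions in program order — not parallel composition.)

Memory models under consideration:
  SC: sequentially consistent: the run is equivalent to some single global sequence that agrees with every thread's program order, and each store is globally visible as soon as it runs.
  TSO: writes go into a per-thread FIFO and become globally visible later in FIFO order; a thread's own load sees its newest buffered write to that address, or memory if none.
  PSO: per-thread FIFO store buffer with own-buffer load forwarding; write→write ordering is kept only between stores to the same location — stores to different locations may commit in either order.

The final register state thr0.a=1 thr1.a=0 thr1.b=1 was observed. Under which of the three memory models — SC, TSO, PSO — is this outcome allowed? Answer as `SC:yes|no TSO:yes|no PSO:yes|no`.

SC:no TSO:yes PSO:yes

outcome vector order: (thr0.a,thr1.a,thr1.b)
SC: 5 outcomes — {1/1/1; 2/0/1; 2/0/2; 2/1/1; 2/1/2}
TSO: 6 outcomes — {1/0/1; 1/1/1; 2/0/1; 2/0/2; 2/1/1; 2/1/2}
PSO: 6 outcomes — {1/0/1; 1/1/1; 2/0/1; 2/0/2; 2/1/1; 2/1/2}
target 1/0/1 ∈ {TSO,PSO}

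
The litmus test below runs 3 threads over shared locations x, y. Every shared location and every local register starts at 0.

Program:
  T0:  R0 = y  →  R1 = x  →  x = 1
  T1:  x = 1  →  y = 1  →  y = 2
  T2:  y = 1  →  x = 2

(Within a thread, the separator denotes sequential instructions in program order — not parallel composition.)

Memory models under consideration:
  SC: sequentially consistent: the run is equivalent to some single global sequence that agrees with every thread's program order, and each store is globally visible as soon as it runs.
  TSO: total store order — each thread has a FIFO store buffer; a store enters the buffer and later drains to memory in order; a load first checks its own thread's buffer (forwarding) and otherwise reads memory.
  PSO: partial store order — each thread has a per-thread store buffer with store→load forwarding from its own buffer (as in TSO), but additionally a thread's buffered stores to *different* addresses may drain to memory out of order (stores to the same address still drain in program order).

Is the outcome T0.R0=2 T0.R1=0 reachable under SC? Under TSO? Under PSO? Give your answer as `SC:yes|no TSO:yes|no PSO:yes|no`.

SC:no TSO:no PSO:yes

outcome vector order: (T0.R0,T0.R1)
[SC] allowed = {<0 0>, <0 1>, <0 2>, <1 0>, <1 1>, <1 2>, <2 1>, <2 2>}
[TSO] allowed = {<0 0>, <0 1>, <0 2>, <1 0>, <1 1>, <1 2>, <2 1>, <2 2>}
[PSO] allowed = {<0 0>, <0 1>, <0 2>, <1 0>, <1 1>, <1 2>, <2 0>, <2 1>, <2 2>}
target <2 0> ∈ {PSO}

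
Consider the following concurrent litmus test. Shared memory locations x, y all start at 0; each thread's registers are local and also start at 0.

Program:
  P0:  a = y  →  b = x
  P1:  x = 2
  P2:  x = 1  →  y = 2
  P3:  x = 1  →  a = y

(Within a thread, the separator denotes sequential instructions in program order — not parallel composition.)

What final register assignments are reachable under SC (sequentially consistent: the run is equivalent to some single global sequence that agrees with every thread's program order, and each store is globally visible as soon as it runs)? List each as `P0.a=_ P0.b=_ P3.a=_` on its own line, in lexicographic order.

P0.a=0 P0.b=0 P3.a=0
P0.a=0 P0.b=0 P3.a=2
P0.a=0 P0.b=1 P3.a=0
P0.a=0 P0.b=1 P3.a=2
P0.a=0 P0.b=2 P3.a=0
P0.a=0 P0.b=2 P3.a=2
P0.a=2 P0.b=1 P3.a=0
P0.a=2 P0.b=1 P3.a=2
P0.a=2 P0.b=2 P3.a=0
P0.a=2 P0.b=2 P3.a=2

outcome vector order: (P0.a,P0.b,P3.a)
|SC outcomes| = 10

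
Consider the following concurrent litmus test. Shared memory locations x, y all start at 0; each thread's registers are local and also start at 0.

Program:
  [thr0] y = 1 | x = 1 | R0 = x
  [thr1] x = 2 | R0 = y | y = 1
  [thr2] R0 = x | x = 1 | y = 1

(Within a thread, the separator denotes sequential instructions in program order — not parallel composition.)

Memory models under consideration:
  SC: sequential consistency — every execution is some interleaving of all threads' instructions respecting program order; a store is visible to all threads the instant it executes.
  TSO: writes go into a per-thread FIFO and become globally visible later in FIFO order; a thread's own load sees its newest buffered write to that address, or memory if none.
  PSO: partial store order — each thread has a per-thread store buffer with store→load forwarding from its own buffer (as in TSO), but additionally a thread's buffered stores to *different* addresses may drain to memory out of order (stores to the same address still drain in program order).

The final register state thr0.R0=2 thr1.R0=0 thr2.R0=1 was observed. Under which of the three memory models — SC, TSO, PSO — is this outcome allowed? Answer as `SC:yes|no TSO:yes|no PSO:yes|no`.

SC:no TSO:yes PSO:yes

outcome vector order: (thr0.R0,thr1.R0,thr2.R0)
under SC → (1,0,0) (1,0,1) (1,0,2) (1,1,0) (1,1,1) (1,1,2) (2,1,0) (2,1,1) (2,1,2)
under TSO → (1,0,0) (1,0,1) (1,0,2) (1,1,0) (1,1,1) (1,1,2) (2,0,0) (2,0,1) (2,0,2) (2,1,0) (2,1,1) (2,1,2)
under PSO → (1,0,0) (1,0,1) (1,0,2) (1,1,0) (1,1,1) (1,1,2) (2,0,0) (2,0,1) (2,0,2) (2,1,0) (2,1,1) (2,1,2)
target (2,0,1) ∈ {TSO,PSO}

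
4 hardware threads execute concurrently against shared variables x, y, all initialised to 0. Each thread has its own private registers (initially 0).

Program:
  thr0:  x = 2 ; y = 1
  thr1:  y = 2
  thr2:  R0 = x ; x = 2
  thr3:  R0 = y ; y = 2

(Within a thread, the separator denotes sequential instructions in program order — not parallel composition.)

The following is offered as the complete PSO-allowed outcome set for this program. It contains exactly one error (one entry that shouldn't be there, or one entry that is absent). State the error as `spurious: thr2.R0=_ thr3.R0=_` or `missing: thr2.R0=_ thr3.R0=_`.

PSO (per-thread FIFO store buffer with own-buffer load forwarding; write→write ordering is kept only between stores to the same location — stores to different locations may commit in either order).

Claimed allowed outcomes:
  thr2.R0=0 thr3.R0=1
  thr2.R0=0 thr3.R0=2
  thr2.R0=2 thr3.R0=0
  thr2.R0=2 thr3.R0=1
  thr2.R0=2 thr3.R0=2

missing: thr2.R0=0 thr3.R0=0

outcome vector order: (thr2.R0,thr3.R0)
PSO: 6 outcomes — {<0 0>, <0 1>, <0 2>, <2 0>, <2 1>, <2 2>}
PSO∖claimed = {<0 0>}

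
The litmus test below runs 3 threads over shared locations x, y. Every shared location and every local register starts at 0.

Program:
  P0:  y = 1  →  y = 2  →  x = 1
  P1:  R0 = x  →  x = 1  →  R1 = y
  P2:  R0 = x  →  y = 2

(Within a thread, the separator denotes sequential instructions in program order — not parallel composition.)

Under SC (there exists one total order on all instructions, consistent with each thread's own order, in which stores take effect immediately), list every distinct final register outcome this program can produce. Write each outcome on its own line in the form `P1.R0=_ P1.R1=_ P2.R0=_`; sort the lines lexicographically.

P1.R0=0 P1.R1=0 P2.R0=0
P1.R0=0 P1.R1=0 P2.R0=1
P1.R0=0 P1.R1=1 P2.R0=0
P1.R0=0 P1.R1=1 P2.R0=1
P1.R0=0 P1.R1=2 P2.R0=0
P1.R0=0 P1.R1=2 P2.R0=1
P1.R0=1 P1.R1=2 P2.R0=0
P1.R0=1 P1.R1=2 P2.R0=1

outcome vector order: (P1.R0,P1.R1,P2.R0)
|SC outcomes| = 8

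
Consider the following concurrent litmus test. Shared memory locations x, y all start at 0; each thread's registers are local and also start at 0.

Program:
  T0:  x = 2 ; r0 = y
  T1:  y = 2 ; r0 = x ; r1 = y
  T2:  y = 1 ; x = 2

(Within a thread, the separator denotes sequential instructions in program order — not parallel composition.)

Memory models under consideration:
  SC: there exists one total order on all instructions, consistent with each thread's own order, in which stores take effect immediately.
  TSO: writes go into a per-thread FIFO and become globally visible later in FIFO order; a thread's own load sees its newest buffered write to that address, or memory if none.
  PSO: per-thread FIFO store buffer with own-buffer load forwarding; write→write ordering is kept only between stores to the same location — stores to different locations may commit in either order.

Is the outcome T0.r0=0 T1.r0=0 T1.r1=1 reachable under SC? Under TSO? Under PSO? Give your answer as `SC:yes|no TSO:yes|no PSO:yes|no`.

outcome vector order: (T0.r0,T1.r0,T1.r1)
under SC → 0/2/1; 0/2/2; 1/0/1; 1/0/2; 1/2/1; 1/2/2; 2/0/1; 2/0/2; 2/2/1; 2/2/2
under TSO → 0/0/1; 0/0/2; 0/2/1; 0/2/2; 1/0/1; 1/0/2; 1/2/1; 1/2/2; 2/0/1; 2/0/2; 2/2/1; 2/2/2
under PSO → 0/0/1; 0/0/2; 0/2/1; 0/2/2; 1/0/1; 1/0/2; 1/2/1; 1/2/2; 2/0/1; 2/0/2; 2/2/1; 2/2/2
target 0/0/1 ∈ {TSO,PSO}

SC:no TSO:yes PSO:yes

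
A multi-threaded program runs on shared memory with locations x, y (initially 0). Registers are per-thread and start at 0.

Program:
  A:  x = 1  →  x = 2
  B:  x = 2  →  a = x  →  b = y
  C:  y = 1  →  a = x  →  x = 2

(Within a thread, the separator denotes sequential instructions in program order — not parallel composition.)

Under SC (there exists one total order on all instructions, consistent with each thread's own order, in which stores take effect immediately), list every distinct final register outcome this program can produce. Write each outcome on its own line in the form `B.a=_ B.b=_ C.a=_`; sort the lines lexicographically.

B.a=1 B.b=0 C.a=1
B.a=1 B.b=0 C.a=2
B.a=1 B.b=1 C.a=0
B.a=1 B.b=1 C.a=1
B.a=1 B.b=1 C.a=2
B.a=2 B.b=0 C.a=1
B.a=2 B.b=0 C.a=2
B.a=2 B.b=1 C.a=0
B.a=2 B.b=1 C.a=1
B.a=2 B.b=1 C.a=2

outcome vector order: (B.a,B.b,C.a)
|SC outcomes| = 10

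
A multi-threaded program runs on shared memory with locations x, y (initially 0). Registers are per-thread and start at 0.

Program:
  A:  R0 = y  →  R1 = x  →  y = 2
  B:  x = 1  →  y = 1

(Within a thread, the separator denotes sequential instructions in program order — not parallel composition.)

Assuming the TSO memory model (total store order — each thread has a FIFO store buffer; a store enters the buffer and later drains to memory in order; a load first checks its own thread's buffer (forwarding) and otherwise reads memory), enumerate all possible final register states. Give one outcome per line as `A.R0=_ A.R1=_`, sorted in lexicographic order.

A.R0=0 A.R1=0
A.R0=0 A.R1=1
A.R0=1 A.R1=1

outcome vector order: (A.R0,A.R1)
|TSO outcomes| = 3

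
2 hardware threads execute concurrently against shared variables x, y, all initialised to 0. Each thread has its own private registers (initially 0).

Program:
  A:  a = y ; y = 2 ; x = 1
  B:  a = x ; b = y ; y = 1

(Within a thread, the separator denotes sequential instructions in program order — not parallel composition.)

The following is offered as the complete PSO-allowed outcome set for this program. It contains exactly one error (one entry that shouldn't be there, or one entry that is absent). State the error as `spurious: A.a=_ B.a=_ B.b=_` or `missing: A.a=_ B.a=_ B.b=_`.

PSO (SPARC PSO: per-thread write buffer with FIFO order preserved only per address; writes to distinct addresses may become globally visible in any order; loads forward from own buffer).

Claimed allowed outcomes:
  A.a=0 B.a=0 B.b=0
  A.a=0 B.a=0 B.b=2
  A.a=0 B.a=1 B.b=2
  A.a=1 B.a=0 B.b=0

outcome vector order: (A.a,B.a,B.b)
under PSO → 000; 002; 010; 012; 100
PSO∖claimed = {010}

missing: A.a=0 B.a=1 B.b=0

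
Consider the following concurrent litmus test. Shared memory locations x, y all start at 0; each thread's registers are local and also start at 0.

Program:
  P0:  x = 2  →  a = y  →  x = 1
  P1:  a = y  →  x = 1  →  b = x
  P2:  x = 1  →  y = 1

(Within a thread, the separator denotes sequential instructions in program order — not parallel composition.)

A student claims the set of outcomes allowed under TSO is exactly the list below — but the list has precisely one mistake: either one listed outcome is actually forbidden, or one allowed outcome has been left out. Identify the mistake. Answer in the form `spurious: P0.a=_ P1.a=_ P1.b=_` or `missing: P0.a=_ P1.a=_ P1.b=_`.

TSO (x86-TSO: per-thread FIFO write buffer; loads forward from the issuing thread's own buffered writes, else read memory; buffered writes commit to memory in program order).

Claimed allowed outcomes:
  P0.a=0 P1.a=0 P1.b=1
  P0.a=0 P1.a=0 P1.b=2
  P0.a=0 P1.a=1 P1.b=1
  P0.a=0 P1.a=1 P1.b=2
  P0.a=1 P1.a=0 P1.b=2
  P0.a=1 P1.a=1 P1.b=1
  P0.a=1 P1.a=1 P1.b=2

outcome vector order: (P0.a,P1.a,P1.b)
TSO (8): 001, 002, 011, 012, 101, 102, 111, 112
TSO∖claimed = {101}

missing: P0.a=1 P1.a=0 P1.b=1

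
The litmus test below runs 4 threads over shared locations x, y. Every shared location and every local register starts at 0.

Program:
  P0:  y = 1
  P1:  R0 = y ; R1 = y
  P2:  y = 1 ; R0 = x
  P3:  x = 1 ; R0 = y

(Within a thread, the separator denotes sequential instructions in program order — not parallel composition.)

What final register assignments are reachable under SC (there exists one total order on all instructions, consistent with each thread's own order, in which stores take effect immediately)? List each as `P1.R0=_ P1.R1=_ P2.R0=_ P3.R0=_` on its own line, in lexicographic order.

P1.R0=0 P1.R1=0 P2.R0=0 P3.R0=1
P1.R0=0 P1.R1=0 P2.R0=1 P3.R0=0
P1.R0=0 P1.R1=0 P2.R0=1 P3.R0=1
P1.R0=0 P1.R1=1 P2.R0=0 P3.R0=1
P1.R0=0 P1.R1=1 P2.R0=1 P3.R0=0
P1.R0=0 P1.R1=1 P2.R0=1 P3.R0=1
P1.R0=1 P1.R1=1 P2.R0=0 P3.R0=1
P1.R0=1 P1.R1=1 P2.R0=1 P3.R0=0
P1.R0=1 P1.R1=1 P2.R0=1 P3.R0=1

outcome vector order: (P1.R0,P1.R1,P2.R0,P3.R0)
|SC outcomes| = 9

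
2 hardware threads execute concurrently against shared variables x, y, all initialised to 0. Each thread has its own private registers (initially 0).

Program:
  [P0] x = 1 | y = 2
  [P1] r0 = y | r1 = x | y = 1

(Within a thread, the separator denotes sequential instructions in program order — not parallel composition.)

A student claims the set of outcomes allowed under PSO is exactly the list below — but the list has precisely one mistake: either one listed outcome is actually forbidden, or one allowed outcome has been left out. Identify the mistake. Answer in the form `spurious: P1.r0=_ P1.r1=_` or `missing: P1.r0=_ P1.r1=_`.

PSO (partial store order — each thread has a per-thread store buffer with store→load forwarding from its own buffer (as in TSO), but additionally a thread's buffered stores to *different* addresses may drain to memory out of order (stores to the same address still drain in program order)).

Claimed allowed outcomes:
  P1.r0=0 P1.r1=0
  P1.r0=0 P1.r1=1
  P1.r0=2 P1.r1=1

outcome vector order: (P1.r0,P1.r1)
under PSO → 0/0; 0/1; 2/0; 2/1
PSO∖claimed = {2/0}

missing: P1.r0=2 P1.r1=0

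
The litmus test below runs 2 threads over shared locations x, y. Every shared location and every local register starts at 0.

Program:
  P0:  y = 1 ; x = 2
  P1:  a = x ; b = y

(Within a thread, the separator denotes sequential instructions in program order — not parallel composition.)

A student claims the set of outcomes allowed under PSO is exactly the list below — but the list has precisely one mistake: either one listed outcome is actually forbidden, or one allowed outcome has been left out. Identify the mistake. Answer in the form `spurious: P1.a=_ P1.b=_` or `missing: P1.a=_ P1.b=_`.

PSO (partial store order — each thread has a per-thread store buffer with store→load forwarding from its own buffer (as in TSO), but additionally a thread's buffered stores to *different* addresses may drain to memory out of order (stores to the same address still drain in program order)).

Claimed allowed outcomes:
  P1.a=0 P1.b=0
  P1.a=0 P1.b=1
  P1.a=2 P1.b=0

outcome vector order: (P1.a,P1.b)
[PSO] allowed = {<0 0>, <0 1>, <2 0>, <2 1>}
PSO∖claimed = {<2 1>}

missing: P1.a=2 P1.b=1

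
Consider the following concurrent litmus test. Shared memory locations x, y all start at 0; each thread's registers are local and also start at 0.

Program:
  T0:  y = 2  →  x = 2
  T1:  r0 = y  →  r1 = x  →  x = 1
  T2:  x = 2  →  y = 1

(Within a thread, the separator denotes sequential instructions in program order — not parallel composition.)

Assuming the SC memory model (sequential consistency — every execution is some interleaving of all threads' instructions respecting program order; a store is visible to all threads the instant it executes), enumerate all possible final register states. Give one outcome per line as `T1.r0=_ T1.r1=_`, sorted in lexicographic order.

T1.r0=0 T1.r1=0
T1.r0=0 T1.r1=2
T1.r0=1 T1.r1=2
T1.r0=2 T1.r1=0
T1.r0=2 T1.r1=2

outcome vector order: (T1.r0,T1.r1)
|SC outcomes| = 5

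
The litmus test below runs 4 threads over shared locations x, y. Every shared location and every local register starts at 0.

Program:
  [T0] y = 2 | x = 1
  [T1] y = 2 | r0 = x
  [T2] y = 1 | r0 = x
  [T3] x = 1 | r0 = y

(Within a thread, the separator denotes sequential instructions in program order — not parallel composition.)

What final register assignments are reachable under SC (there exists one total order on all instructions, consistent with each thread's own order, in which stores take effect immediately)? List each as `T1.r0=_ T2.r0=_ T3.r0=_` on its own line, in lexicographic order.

T1.r0=0 T2.r0=0 T3.r0=1
T1.r0=0 T2.r0=0 T3.r0=2
T1.r0=0 T2.r0=1 T3.r0=1
T1.r0=0 T2.r0=1 T3.r0=2
T1.r0=1 T2.r0=0 T3.r0=1
T1.r0=1 T2.r0=0 T3.r0=2
T1.r0=1 T2.r0=1 T3.r0=0
T1.r0=1 T2.r0=1 T3.r0=1
T1.r0=1 T2.r0=1 T3.r0=2

outcome vector order: (T1.r0,T2.r0,T3.r0)
|SC outcomes| = 9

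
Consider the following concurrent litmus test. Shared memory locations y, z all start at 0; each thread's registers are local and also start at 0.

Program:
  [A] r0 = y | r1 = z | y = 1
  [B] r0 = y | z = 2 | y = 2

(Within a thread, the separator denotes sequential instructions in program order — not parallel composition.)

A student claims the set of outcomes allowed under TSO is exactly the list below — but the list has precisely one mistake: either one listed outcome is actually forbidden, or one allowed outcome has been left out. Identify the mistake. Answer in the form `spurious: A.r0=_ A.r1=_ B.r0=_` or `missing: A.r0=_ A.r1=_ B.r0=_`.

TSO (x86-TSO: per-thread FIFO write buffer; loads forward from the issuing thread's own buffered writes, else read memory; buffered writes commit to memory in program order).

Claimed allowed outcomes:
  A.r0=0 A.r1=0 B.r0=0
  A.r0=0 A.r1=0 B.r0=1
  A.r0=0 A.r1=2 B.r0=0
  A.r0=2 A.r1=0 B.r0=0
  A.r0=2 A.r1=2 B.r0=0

spurious: A.r0=2 A.r1=0 B.r0=0

outcome vector order: (A.r0,A.r1,B.r0)
TSO (4): (0,0,0), (0,0,1), (0,2,0), (2,2,0)
claimed∖TSO = {(2,0,0)}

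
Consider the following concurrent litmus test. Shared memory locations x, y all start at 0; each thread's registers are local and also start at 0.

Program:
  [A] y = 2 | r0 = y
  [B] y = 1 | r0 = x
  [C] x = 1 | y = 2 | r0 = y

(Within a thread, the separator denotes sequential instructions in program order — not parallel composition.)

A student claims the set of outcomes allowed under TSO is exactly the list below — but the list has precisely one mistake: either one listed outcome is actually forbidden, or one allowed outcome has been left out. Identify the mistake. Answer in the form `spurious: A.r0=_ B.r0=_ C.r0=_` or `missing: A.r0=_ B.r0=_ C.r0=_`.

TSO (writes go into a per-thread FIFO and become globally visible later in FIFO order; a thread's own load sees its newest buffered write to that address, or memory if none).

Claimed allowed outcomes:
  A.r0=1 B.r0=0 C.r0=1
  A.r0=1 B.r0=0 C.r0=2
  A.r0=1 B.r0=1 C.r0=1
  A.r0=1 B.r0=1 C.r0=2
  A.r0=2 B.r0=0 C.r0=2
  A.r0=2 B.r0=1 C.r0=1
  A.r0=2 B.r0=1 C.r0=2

outcome vector order: (A.r0,B.r0,C.r0)
TSO: 8 outcomes — {<1 0 1>, <1 0 2>, <1 1 1>, <1 1 2>, <2 0 1>, <2 0 2>, <2 1 1>, <2 1 2>}
TSO∖claimed = {<2 0 1>}

missing: A.r0=2 B.r0=0 C.r0=1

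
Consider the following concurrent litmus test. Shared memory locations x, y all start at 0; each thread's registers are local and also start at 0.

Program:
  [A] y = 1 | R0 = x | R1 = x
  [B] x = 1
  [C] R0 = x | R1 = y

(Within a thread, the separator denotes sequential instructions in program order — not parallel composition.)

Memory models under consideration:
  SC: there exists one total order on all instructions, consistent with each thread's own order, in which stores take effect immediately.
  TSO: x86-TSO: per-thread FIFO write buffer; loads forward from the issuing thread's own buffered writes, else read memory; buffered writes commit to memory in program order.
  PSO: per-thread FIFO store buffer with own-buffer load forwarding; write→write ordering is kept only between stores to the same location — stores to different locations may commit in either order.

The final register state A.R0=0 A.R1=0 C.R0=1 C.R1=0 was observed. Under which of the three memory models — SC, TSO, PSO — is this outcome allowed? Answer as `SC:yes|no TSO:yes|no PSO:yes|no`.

outcome vector order: (A.R0,A.R1,C.R0,C.R1)
SC (10): 0000; 0001; 0011; 0100; 0101; 0111; 1100; 1101; 1110; 1111
TSO (12): 0000; 0001; 0010; 0011; 0100; 0101; 0110; 0111; 1100; 1101; 1110; 1111
PSO (12): 0000; 0001; 0010; 0011; 0100; 0101; 0110; 0111; 1100; 1101; 1110; 1111
target 0010 ∈ {TSO,PSO}

SC:no TSO:yes PSO:yes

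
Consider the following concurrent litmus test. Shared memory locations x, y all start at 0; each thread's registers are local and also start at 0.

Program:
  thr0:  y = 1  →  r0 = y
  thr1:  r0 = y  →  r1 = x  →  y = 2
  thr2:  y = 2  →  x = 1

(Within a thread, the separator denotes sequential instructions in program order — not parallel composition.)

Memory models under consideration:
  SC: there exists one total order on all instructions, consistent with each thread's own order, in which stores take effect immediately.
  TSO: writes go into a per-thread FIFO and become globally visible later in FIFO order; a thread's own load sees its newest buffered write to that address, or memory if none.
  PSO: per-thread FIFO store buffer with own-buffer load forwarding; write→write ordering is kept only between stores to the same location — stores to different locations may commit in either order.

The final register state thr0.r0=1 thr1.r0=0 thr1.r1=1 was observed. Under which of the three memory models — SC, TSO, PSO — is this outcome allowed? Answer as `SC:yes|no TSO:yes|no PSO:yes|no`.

outcome vector order: (thr0.r0,thr1.r0,thr1.r1)
SC (12): (1,0,0); (1,0,1); (1,1,0); (1,1,1); (1,2,0); (1,2,1); (2,0,0); (2,0,1); (2,1,0); (2,1,1); (2,2,0); (2,2,1)
TSO (12): (1,0,0); (1,0,1); (1,1,0); (1,1,1); (1,2,0); (1,2,1); (2,0,0); (2,0,1); (2,1,0); (2,1,1); (2,2,0); (2,2,1)
PSO (12): (1,0,0); (1,0,1); (1,1,0); (1,1,1); (1,2,0); (1,2,1); (2,0,0); (2,0,1); (2,1,0); (2,1,1); (2,2,0); (2,2,1)
target (1,0,1) ∈ {SC,TSO,PSO}

SC:yes TSO:yes PSO:yes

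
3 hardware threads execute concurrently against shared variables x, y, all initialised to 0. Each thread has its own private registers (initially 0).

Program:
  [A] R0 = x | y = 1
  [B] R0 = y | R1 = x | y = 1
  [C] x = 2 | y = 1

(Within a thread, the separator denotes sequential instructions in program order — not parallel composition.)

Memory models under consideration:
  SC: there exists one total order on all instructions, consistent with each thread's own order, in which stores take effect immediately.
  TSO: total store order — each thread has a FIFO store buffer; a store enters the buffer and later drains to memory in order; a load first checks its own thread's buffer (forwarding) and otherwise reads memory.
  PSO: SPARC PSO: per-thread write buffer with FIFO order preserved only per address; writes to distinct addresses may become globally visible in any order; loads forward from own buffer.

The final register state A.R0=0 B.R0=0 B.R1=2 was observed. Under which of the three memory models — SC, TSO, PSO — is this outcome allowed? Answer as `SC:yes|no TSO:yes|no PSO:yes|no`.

SC:yes TSO:yes PSO:yes

outcome vector order: (A.R0,B.R0,B.R1)
SC (7): 000 002 010 012 200 202 212
TSO (7): 000 002 010 012 200 202 212
PSO (8): 000 002 010 012 200 202 210 212
target 002 ∈ {SC,TSO,PSO}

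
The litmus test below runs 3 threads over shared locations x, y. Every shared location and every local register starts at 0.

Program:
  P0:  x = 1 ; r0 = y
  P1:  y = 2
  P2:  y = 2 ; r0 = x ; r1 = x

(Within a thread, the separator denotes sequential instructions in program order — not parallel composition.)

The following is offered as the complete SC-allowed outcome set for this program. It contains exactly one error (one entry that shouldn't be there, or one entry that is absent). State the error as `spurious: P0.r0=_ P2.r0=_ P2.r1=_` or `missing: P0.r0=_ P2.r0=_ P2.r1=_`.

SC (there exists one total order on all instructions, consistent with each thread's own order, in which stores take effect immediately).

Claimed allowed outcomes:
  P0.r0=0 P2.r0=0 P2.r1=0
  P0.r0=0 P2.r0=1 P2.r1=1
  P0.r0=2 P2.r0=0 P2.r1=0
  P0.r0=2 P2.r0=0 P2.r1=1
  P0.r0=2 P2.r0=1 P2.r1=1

outcome vector order: (P0.r0,P2.r0,P2.r1)
SC: 4 outcomes — {<0 1 1> <2 0 0> <2 0 1> <2 1 1>}
claimed∖SC = {<0 0 0>}

spurious: P0.r0=0 P2.r0=0 P2.r1=0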